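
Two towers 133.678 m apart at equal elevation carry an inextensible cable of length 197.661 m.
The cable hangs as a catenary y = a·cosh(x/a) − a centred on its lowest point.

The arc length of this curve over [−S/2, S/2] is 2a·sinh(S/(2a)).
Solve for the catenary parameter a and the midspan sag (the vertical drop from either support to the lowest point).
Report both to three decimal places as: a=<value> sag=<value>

seed: a₀ = √(S³/(24(L−S))) = √(133.678³/(24·63.983)) = 39.441370
iter 1: u=1.694642  f(a)=+9.841e+00  f'(a)=-4.277e+00  a ← 39.441370 − (+9.841e+00/-4.277e+00) = 41.742332
iter 2: u=1.601228  f(a)=+9.269e-01  f'(a)=-3.506e+00  a ← 41.742332 − (+9.269e-01/-3.506e+00) = 42.006708
iter 3: u=1.591151  f(a)=+1.011e-02  f'(a)=-3.430e+00  a ← 42.006708 − (+1.011e-02/-3.430e+00) = 42.009656
iter 4: u=1.591039  f(a)=+1.232e-06  f'(a)=-3.429e+00  a ← 42.009656 − (+1.232e-06/-3.429e+00) = 42.009657
iter 5: u=1.591039  f(a)=+0.000e+00  f'(a)=-3.429e+00  a ← 42.009657 − (+0.000e+00/-3.429e+00) = 42.009657
converged: |Δa| < 1e-12 after 5 iterations
sag = a·(cosh(S/(2a)) − 1) = 42.009657·(cosh(1.591039) − 1) = 65.378792
T_max/T_min = cosh(S/(2a)) = 2.556280

a=42.010 sag=65.379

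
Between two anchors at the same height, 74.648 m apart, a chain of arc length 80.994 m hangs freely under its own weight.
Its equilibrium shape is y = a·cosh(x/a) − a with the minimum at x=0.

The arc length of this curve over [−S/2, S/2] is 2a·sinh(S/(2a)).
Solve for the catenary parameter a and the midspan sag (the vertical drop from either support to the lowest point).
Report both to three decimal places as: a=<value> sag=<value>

seed: a₀ = √(S³/(24(L−S))) = √(74.648³/(24·6.346)) = 52.260265
iter 1: u=0.714195  f(a)=+1.638e-01  f'(a)=-2.555e-01  a ← 52.260265 − (+1.638e-01/-2.555e-01) = 52.901521
iter 2: u=0.705537  f(a)=+3.064e-03  f'(a)=-2.460e-01  a ← 52.901521 − (+3.064e-03/-2.460e-01) = 52.913977
iter 3: u=0.705371  f(a)=+1.117e-06  f'(a)=-2.458e-01  a ← 52.913977 − (+1.117e-06/-2.458e-01) = 52.913981
iter 4: u=0.705371  f(a)=+1.279e-13  f'(a)=-2.458e-01  a ← 52.913981 − (+1.279e-13/-2.458e-01) = 52.913981
converged: |Δa| < 1e-12 after 4 iterations
sag = a·(cosh(S/(2a)) − 1) = 52.913981·(cosh(0.705371) − 1) = 13.718566
T_max/T_min = cosh(S/(2a)) = 1.259262

a=52.914 sag=13.719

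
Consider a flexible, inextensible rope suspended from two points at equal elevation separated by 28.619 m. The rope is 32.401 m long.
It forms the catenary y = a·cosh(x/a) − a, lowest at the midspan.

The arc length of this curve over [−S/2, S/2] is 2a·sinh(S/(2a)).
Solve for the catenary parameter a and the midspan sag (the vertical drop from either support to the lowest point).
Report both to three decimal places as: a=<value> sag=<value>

seed: a₀ = √(S³/(24(L−S))) = √(28.619³/(24·3.782)) = 16.069979
iter 1: u=0.890449  f(a)=+1.528e-01  f'(a)=-5.091e-01  a ← 16.069979 − (+1.528e-01/-5.091e-01) = 16.370124
iter 2: u=0.874123  f(a)=+4.386e-03  f'(a)=-4.802e-01  a ← 16.370124 − (+4.386e-03/-4.802e-01) = 16.379257
iter 3: u=0.873636  f(a)=+3.850e-06  f'(a)=-4.794e-01  a ← 16.379257 − (+3.850e-06/-4.794e-01) = 16.379265
iter 4: u=0.873635  f(a)=+2.970e-12  f'(a)=-4.794e-01  a ← 16.379265 − (+2.970e-12/-4.794e-01) = 16.379265
converged: |Δa| < 1e-12 after 4 iterations
sag = a·(cosh(S/(2a)) − 1) = 16.379265·(cosh(0.873635) − 1) = 6.658455
T_max/T_min = cosh(S/(2a)) = 1.406517

a=16.379 sag=6.658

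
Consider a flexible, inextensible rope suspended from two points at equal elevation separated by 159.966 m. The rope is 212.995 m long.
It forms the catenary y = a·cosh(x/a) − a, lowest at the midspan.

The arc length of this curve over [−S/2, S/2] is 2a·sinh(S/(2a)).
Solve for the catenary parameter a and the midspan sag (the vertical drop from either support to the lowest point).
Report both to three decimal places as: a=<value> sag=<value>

a=59.342 sag=62.573

seed: a₀ = √(S³/(24(L−S))) = √(159.966³/(24·53.029)) = 56.712552
iter 1: u=1.410323  f(a)=+5.531e+00  f'(a)=-2.269e+00  a ← 56.712552 − (+5.531e+00/-2.269e+00) = 59.149470
iter 2: u=1.352218  f(a)=+3.764e-01  f'(a)=-1.970e+00  a ← 59.149470 − (+3.764e-01/-1.970e+00) = 59.340549
iter 3: u=1.347864  f(a)=+2.026e-03  f'(a)=-1.949e+00  a ← 59.340549 − (+2.026e-03/-1.949e+00) = 59.341588
iter 4: u=1.347841  f(a)=+5.936e-08  f'(a)=-1.949e+00  a ← 59.341588 − (+5.936e-08/-1.949e+00) = 59.341588
iter 5: u=1.347841  f(a)=-2.842e-14  f'(a)=-1.949e+00  a ← 59.341588 − (-2.842e-14/-1.949e+00) = 59.341588
converged: |Δa| < 1e-12 after 5 iterations
sag = a·(cosh(S/(2a)) − 1) = 59.341588·(cosh(1.347841) − 1) = 62.572897
T_max/T_min = cosh(S/(2a)) = 2.054453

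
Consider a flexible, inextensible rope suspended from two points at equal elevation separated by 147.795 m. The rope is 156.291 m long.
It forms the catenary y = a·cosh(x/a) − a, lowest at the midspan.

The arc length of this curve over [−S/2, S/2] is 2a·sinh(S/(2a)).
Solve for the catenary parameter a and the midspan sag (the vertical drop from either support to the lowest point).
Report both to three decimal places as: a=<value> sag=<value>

a=126.899 sag=22.131

seed: a₀ = √(S³/(24(L−S))) = √(147.795³/(24·8.496)) = 125.827840
iter 1: u=0.587291  f(a)=+1.477e-01  f'(a)=-1.398e-01  a ← 125.827840 − (+1.477e-01/-1.398e-01) = 126.884865
iter 2: u=0.582398  f(a)=+1.882e-03  f'(a)=-1.362e-01  a ← 126.884865 − (+1.882e-03/-1.362e-01) = 126.898683
iter 3: u=0.582335  f(a)=+3.143e-07  f'(a)=-1.362e-01  a ← 126.898683 − (+3.143e-07/-1.362e-01) = 126.898685
iter 4: u=0.582335  f(a)=+0.000e+00  f'(a)=-1.362e-01  a ← 126.898685 − (+0.000e+00/-1.362e-01) = 126.898685
converged: |Δa| < 1e-12 after 4 iterations
sag = a·(cosh(S/(2a)) − 1) = 126.898685·(cosh(0.582335) − 1) = 22.131498
T_max/T_min = cosh(S/(2a)) = 1.174403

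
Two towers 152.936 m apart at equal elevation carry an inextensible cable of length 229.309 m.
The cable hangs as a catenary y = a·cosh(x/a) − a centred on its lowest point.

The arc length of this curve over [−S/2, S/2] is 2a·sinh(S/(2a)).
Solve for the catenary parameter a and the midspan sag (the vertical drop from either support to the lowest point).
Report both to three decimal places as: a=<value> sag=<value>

a=47.166 sag=76.811

seed: a₀ = √(S³/(24(L−S))) = √(152.936³/(24·76.373)) = 44.176270
iter 1: u=1.730975  f(a)=+1.229e+01  f'(a)=-4.611e+00  a ← 44.176270 − (+1.229e+01/-4.611e+00) = 46.842328
iter 2: u=1.632455  f(a)=+1.201e+00  f'(a)=-3.750e+00  a ← 46.842328 − (+1.201e+00/-3.750e+00) = 47.162499
iter 3: u=1.621373  f(a)=+1.420e-02  f'(a)=-3.662e+00  a ← 47.162499 − (+1.420e-02/-3.662e+00) = 47.166375
iter 4: u=1.621240  f(a)=+2.036e-06  f'(a)=-3.661e+00  a ← 47.166375 − (+2.036e-06/-3.661e+00) = 47.166376
iter 5: u=1.621240  f(a)=+0.000e+00  f'(a)=-3.661e+00  a ← 47.166376 − (+0.000e+00/-3.661e+00) = 47.166376
converged: |Δa| < 1e-12 after 5 iterations
sag = a·(cosh(S/(2a)) − 1) = 47.166376·(cosh(1.621240) − 1) = 76.810724
T_max/T_min = cosh(S/(2a)) = 2.628506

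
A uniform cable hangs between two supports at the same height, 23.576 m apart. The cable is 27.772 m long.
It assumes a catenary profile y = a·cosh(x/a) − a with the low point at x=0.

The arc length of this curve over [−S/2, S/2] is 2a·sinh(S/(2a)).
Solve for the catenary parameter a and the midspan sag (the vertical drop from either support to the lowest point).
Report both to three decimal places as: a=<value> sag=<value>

seed: a₀ = √(S³/(24(L−S))) = √(23.576³/(24·4.196)) = 11.407273
iter 1: u=1.033376  f(a)=+2.298e-01  f'(a)=-8.173e-01  a ← 11.407273 − (+2.298e-01/-8.173e-01) = 11.688471
iter 2: u=1.008515  f(a)=+8.772e-03  f'(a)=-7.560e-01  a ← 11.688471 − (+8.772e-03/-7.560e-01) = 11.700075
iter 3: u=1.007515  f(a)=+1.390e-05  f'(a)=-7.536e-01  a ← 11.700075 − (+1.390e-05/-7.536e-01) = 11.700094
iter 4: u=1.007513  f(a)=+3.506e-11  f'(a)=-7.536e-01  a ← 11.700094 − (+3.506e-11/-7.536e-01) = 11.700094
iter 5: u=1.007513  f(a)=-3.553e-15  f'(a)=-7.536e-01  a ← 11.700094 − (-3.553e-15/-7.536e-01) = 11.700094
converged: |Δa| < 1e-12 after 5 iterations
sag = a·(cosh(S/(2a)) − 1) = 11.700094·(cosh(1.007513) − 1) = 6.457913
T_max/T_min = cosh(S/(2a)) = 1.551954

a=11.700 sag=6.458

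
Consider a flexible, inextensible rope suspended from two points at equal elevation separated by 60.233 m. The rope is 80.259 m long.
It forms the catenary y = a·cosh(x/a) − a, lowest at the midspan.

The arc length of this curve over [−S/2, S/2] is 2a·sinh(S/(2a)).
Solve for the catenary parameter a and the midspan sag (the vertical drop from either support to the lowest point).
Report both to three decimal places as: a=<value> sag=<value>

seed: a₀ = √(S³/(24(L−S))) = √(60.233³/(24·20.026)) = 21.323035
iter 1: u=1.412393  f(a)=+2.095e+00  f'(a)=-2.281e+00  a ← 21.323035 − (+2.095e+00/-2.281e+00) = 22.241590
iter 2: u=1.354062  f(a)=+1.430e-01  f'(a)=-1.979e+00  a ← 22.241590 − (+1.430e-01/-1.979e+00) = 22.313833
iter 3: u=1.349678  f(a)=+7.738e-04  f'(a)=-1.958e+00  a ← 22.313833 − (+7.738e-04/-1.958e+00) = 22.314228
iter 4: u=1.349655  f(a)=+2.294e-08  f'(a)=-1.958e+00  a ← 22.314228 − (+2.294e-08/-1.958e+00) = 22.314228
iter 5: u=1.349655  f(a)=+1.421e-14  f'(a)=-1.958e+00  a ← 22.314228 − (+1.421e-14/-1.958e+00) = 22.314228
converged: |Δa| < 1e-12 after 5 iterations
sag = a·(cosh(S/(2a)) − 1) = 22.314228·(cosh(1.349655) − 1) = 23.602017
T_max/T_min = cosh(S/(2a)) = 2.057712

a=22.314 sag=23.602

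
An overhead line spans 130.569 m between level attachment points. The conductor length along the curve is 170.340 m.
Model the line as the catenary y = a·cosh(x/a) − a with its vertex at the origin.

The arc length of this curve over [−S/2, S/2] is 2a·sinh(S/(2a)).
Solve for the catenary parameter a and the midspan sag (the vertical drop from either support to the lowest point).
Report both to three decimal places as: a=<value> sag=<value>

seed: a₀ = √(S³/(24(L−S))) = √(130.569³/(24·39.771)) = 48.291561
iter 1: u=1.351882  f(a)=+3.796e+00  f'(a)=-1.968e+00  a ← 48.291561 − (+3.796e+00/-1.968e+00) = 50.220197
iter 2: u=1.299965  f(a)=+2.393e-01  f'(a)=-1.727e+00  a ← 50.220197 − (+2.393e-01/-1.727e+00) = 50.358712
iter 3: u=1.296389  f(a)=+1.092e-03  f'(a)=-1.712e+00  a ← 50.358712 − (+1.092e-03/-1.712e+00) = 50.359350
iter 4: u=1.296373  f(a)=+2.297e-08  f'(a)=-1.712e+00  a ← 50.359350 − (+2.297e-08/-1.712e+00) = 50.359350
iter 5: u=1.296373  f(a)=+0.000e+00  f'(a)=-1.712e+00  a ← 50.359350 − (+0.000e+00/-1.712e+00) = 50.359350
converged: |Δa| < 1e-12 after 5 iterations
sag = a·(cosh(S/(2a)) − 1) = 50.359350·(cosh(1.296373) − 1) = 48.585044
T_max/T_min = cosh(S/(2a)) = 1.964767

a=50.359 sag=48.585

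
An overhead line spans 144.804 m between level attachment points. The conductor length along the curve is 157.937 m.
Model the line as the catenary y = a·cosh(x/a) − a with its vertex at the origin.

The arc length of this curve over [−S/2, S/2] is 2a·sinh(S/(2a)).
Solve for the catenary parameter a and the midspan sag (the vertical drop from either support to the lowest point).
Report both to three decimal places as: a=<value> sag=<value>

a=99.457 sag=27.538

seed: a₀ = √(S³/(24(L−S))) = √(144.804³/(24·13.133)) = 98.148405
iter 1: u=0.737679  f(a)=+3.620e-01  f'(a)=-2.825e-01  a ← 98.148405 − (+3.620e-01/-2.825e-01) = 99.429964
iter 2: u=0.728171  f(a)=+7.212e-03  f'(a)=-2.713e-01  a ← 99.429964 − (+7.212e-03/-2.713e-01) = 99.456547
iter 3: u=0.727976  f(a)=+2.992e-06  f'(a)=-2.711e-01  a ← 99.456547 − (+2.992e-06/-2.711e-01) = 99.456558
iter 4: u=0.727976  f(a)=+5.116e-13  f'(a)=-2.711e-01  a ← 99.456558 − (+5.116e-13/-2.711e-01) = 99.456558
converged: |Δa| < 1e-12 after 4 iterations
sag = a·(cosh(S/(2a)) − 1) = 99.456558·(cosh(0.727976) − 1) = 27.538052
T_max/T_min = cosh(S/(2a)) = 1.276885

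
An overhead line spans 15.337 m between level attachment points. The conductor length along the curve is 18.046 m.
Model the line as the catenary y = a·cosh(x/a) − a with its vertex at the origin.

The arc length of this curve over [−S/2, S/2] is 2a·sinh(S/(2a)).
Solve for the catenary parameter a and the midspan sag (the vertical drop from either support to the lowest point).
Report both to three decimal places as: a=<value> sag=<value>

seed: a₀ = √(S³/(24(L−S))) = √(15.337³/(24·2.709)) = 7.449043
iter 1: u=1.029461  f(a)=+1.472e-01  f'(a)=-8.074e-01  a ← 7.449043 − (+1.472e-01/-8.074e-01) = 7.631387
iter 2: u=1.004863  f(a)=+5.579e-03  f'(a)=-7.473e-01  a ← 7.631387 − (+5.579e-03/-7.473e-01) = 7.638854
iter 3: u=1.003881  f(a)=+8.711e-06  f'(a)=-7.449e-01  a ← 7.638854 − (+8.711e-06/-7.449e-01) = 7.638865
iter 4: u=1.003879  f(a)=+2.131e-11  f'(a)=-7.449e-01  a ← 7.638865 − (+2.131e-11/-7.449e-01) = 7.638865
iter 5: u=1.003879  f(a)=+0.000e+00  f'(a)=-7.449e-01  a ← 7.638865 − (+0.000e+00/-7.449e-01) = 7.638865
converged: |Δa| < 1e-12 after 5 iterations
sag = a·(cosh(S/(2a)) − 1) = 7.638865·(cosh(1.003879) − 1) = 4.183435
T_max/T_min = cosh(S/(2a)) = 1.547651

a=7.639 sag=4.183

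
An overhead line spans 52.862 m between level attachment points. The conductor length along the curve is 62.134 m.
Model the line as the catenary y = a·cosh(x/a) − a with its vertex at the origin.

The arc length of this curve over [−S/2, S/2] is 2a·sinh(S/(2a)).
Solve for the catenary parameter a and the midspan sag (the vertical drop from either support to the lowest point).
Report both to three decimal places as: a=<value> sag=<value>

a=26.417 sag=14.363

seed: a₀ = √(S³/(24(L−S))) = √(52.862³/(24·9.272)) = 25.764579
iter 1: u=1.025866  f(a)=+5.003e-01  f'(a)=-7.984e-01  a ← 25.764579 − (+5.003e-01/-7.984e-01) = 26.391208
iter 2: u=1.001508  f(a)=+1.883e-02  f'(a)=-7.393e-01  a ← 26.391208 − (+1.883e-02/-7.393e-01) = 26.416682
iter 3: u=1.000542  f(a)=+2.900e-05  f'(a)=-7.370e-01  a ← 26.416682 − (+2.900e-05/-7.370e-01) = 26.416722
iter 4: u=1.000541  f(a)=+6.901e-11  f'(a)=-7.370e-01  a ← 26.416722 − (+6.901e-11/-7.370e-01) = 26.416722
iter 5: u=1.000541  f(a)=-7.105e-15  f'(a)=-7.370e-01  a ← 26.416722 − (-7.105e-15/-7.370e-01) = 26.416722
converged: |Δa| < 1e-12 after 5 iterations
sag = a·(cosh(S/(2a)) − 1) = 26.416722·(cosh(1.000541) − 1) = 14.363196
T_max/T_min = cosh(S/(2a)) = 1.543716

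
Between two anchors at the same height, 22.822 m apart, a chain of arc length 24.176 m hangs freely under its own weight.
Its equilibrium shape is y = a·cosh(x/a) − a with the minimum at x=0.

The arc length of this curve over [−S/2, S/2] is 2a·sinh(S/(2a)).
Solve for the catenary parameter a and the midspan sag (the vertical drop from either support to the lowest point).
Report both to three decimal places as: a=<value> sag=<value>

seed: a₀ = √(S³/(24(L−S))) = √(22.822³/(24·1.354)) = 19.125623
iter 1: u=0.596634  f(a)=+2.430e-02  f'(a)=-1.467e-01  a ← 19.125623 − (+2.430e-02/-1.467e-01) = 19.291305
iter 2: u=0.591510  f(a)=+3.194e-04  f'(a)=-1.429e-01  a ← 19.291305 − (+3.194e-04/-1.429e-01) = 19.293541
iter 3: u=0.591441  f(a)=+5.681e-08  f'(a)=-1.428e-01  a ← 19.293541 − (+5.681e-08/-1.428e-01) = 19.293541
iter 4: u=0.591441  f(a)=-3.553e-15  f'(a)=-1.428e-01  a ← 19.293541 − (-3.553e-15/-1.428e-01) = 19.293541
converged: |Δa| < 1e-12 after 4 iterations
sag = a·(cosh(S/(2a)) − 1) = 19.293541·(cosh(0.591441) − 1) = 3.473990
T_max/T_min = cosh(S/(2a)) = 1.180060

a=19.294 sag=3.474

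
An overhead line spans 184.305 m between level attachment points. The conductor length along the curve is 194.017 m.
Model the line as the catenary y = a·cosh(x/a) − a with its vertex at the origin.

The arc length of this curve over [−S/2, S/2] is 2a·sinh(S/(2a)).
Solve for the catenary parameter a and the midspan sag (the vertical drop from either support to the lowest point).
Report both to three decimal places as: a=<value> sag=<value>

a=165.167 sag=26.381

seed: a₀ = √(S³/(24(L−S))) = √(184.305³/(24·9.712)) = 163.887458
iter 1: u=0.562291  f(a)=+1.547e-01  f'(a)=-1.223e-01  a ← 163.887458 − (+1.547e-01/-1.223e-01) = 165.152224
iter 2: u=0.557985  f(a)=+1.809e-03  f'(a)=-1.195e-01  a ← 165.152224 − (+1.809e-03/-1.195e-01) = 165.167367
iter 3: u=0.557934  f(a)=+2.539e-07  f'(a)=-1.194e-01  a ← 165.167367 − (+2.539e-07/-1.194e-01) = 165.167369
iter 4: u=0.557934  f(a)=+0.000e+00  f'(a)=-1.194e-01  a ← 165.167369 − (+0.000e+00/-1.194e-01) = 165.167369
converged: |Δa| < 1e-12 after 4 iterations
sag = a·(cosh(S/(2a)) − 1) = 165.167369·(cosh(0.557934) − 1) = 26.381342
T_max/T_min = cosh(S/(2a)) = 1.159725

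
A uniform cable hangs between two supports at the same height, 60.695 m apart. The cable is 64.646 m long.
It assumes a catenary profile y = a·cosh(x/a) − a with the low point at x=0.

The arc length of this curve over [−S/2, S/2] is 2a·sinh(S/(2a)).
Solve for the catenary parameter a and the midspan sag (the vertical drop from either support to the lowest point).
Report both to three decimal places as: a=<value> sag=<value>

seed: a₀ = √(S³/(24(L−S))) = √(60.695³/(24·3.951)) = 48.559056
iter 1: u=0.624961  f(a)=+7.788e-02  f'(a)=-1.692e-01  a ← 48.559056 − (+7.788e-02/-1.692e-01) = 49.019407
iter 2: u=0.619092  f(a)=+1.121e-03  f'(a)=-1.643e-01  a ← 49.019407 − (+1.121e-03/-1.643e-01) = 49.026230
iter 3: u=0.619005  f(a)=+2.400e-07  f'(a)=-1.643e-01  a ← 49.026230 − (+2.400e-07/-1.643e-01) = 49.026232
iter 4: u=0.619005  f(a)=+2.842e-14  f'(a)=-1.643e-01  a ← 49.026232 − (+2.842e-14/-1.643e-01) = 49.026232
converged: |Δa| < 1e-12 after 4 iterations
sag = a·(cosh(S/(2a)) − 1) = 49.026232·(cosh(0.619005) − 1) = 9.696402
T_max/T_min = cosh(S/(2a)) = 1.197780

a=49.026 sag=9.696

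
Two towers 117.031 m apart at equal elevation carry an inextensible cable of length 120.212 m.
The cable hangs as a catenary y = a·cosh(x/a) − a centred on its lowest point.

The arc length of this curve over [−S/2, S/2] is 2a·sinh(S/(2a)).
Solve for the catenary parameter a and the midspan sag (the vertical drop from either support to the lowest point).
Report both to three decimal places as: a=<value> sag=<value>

a=145.486 sag=11.927

seed: a₀ = √(S³/(24(L−S))) = √(117.031³/(24·3.181)) = 144.898510
iter 1: u=0.403838  f(a)=+2.604e-02  f'(a)=-4.463e-02  a ← 144.898510 − (+2.604e-02/-4.463e-02) = 145.482007
iter 2: u=0.402218  f(a)=+1.581e-04  f'(a)=-4.409e-02  a ← 145.482007 − (+1.581e-04/-4.409e-02) = 145.485593
iter 3: u=0.402208  f(a)=+5.911e-09  f'(a)=-4.408e-02  a ← 145.485593 − (+5.911e-09/-4.408e-02) = 145.485594
iter 4: u=0.402208  f(a)=+0.000e+00  f'(a)=-4.408e-02  a ← 145.485594 − (+0.000e+00/-4.408e-02) = 145.485594
converged: |Δa| < 1e-12 after 4 iterations
sag = a·(cosh(S/(2a)) − 1) = 145.485594·(cosh(0.402208) − 1) = 11.927205
T_max/T_min = cosh(S/(2a)) = 1.081982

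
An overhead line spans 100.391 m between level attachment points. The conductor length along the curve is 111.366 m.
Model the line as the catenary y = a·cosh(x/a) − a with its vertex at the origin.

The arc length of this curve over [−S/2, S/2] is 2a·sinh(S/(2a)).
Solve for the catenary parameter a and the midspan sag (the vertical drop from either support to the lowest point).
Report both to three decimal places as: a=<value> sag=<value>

a=62.969 sag=21.089

seed: a₀ = √(S³/(24(L−S))) = √(100.391³/(24·10.975)) = 61.977533
iter 1: u=0.809898  f(a)=+3.656e-01  f'(a)=-3.779e-01  a ← 61.977533 − (+3.656e-01/-3.779e-01) = 62.944923
iter 2: u=0.797451  f(a)=+8.736e-03  f'(a)=-3.601e-01  a ← 62.944923 − (+8.736e-03/-3.601e-01) = 62.969185
iter 3: u=0.797144  f(a)=+5.259e-06  f'(a)=-3.596e-01  a ← 62.969185 − (+5.259e-06/-3.596e-01) = 62.969200
iter 4: u=0.797144  f(a)=+1.918e-12  f'(a)=-3.596e-01  a ← 62.969200 − (+1.918e-12/-3.596e-01) = 62.969200
converged: |Δa| < 1e-12 after 4 iterations
sag = a·(cosh(S/(2a)) − 1) = 62.969200·(cosh(0.797144) − 1) = 21.088617
T_max/T_min = cosh(S/(2a)) = 1.334904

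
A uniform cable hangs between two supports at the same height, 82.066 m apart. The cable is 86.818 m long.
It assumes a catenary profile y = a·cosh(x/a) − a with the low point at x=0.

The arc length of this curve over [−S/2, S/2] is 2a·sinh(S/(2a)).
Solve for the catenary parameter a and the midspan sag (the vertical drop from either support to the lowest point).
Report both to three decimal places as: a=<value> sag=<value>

seed: a₀ = √(S³/(24(L−S))) = √(82.066³/(24·4.752)) = 69.614717
iter 1: u=0.589430  f(a)=+8.323e-02  f'(a)=-1.413e-01  a ← 69.614717 − (+8.323e-02/-1.413e-01) = 70.203677
iter 2: u=0.584485  f(a)=+1.068e-03  f'(a)=-1.377e-01  a ← 70.203677 − (+1.068e-03/-1.377e-01) = 70.211433
iter 3: u=0.584420  f(a)=+1.810e-07  f'(a)=-1.377e-01  a ← 70.211433 − (+1.810e-07/-1.377e-01) = 70.211434
iter 4: u=0.584420  f(a)=+0.000e+00  f'(a)=-1.377e-01  a ← 70.211434 − (+0.000e+00/-1.377e-01) = 70.211434
converged: |Δa| < 1e-12 after 4 iterations
sag = a·(cosh(S/(2a)) − 1) = 70.211434·(cosh(0.584420) − 1) = 12.335442
T_max/T_min = cosh(S/(2a)) = 1.175690

a=70.211 sag=12.335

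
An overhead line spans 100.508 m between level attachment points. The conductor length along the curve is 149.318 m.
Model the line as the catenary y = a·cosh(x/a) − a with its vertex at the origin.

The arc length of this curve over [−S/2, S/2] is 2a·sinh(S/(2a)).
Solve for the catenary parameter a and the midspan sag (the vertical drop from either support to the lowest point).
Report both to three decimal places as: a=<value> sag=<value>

a=31.383 sag=49.604

seed: a₀ = √(S³/(24(L−S))) = √(100.508³/(24·48.810)) = 29.440211
iter 1: u=1.706985  f(a)=+7.625e+00  f'(a)=-4.388e+00  a ← 29.440211 − (+7.625e+00/-4.388e+00) = 31.177817
iter 2: u=1.611851  f(a)=+7.272e-01  f'(a)=-3.588e+00  a ← 31.177817 − (+7.272e-01/-3.588e+00) = 31.380507
iter 3: u=1.601440  f(a)=+8.154e-03  f'(a)=-3.508e+00  a ← 31.380507 − (+8.154e-03/-3.508e+00) = 31.382831
iter 4: u=1.601321  f(a)=+1.051e-06  f'(a)=-3.507e+00  a ← 31.382831 − (+1.051e-06/-3.507e+00) = 31.382832
iter 5: u=1.601321  f(a)=+5.684e-14  f'(a)=-3.507e+00  a ← 31.382832 − (+5.684e-14/-3.507e+00) = 31.382832
converged: |Δa| < 1e-12 after 5 iterations
sag = a·(cosh(S/(2a)) − 1) = 31.382832·(cosh(1.601321) − 1) = 49.603886
T_max/T_min = cosh(S/(2a)) = 2.580606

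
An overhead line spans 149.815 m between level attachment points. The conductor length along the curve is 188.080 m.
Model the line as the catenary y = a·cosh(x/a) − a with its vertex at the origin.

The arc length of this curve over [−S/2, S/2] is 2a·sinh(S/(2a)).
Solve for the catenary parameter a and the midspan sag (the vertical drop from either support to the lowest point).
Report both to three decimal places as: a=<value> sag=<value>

seed: a₀ = √(S³/(24(L−S))) = √(149.815³/(24·38.265)) = 60.509905
iter 1: u=1.237938  f(a)=+3.041e+00  f'(a)=-1.469e+00  a ← 60.509905 − (+3.041e+00/-1.469e+00) = 62.579557
iter 2: u=1.196996  f(a)=+1.630e-01  f'(a)=-1.316e+00  a ← 62.579557 − (+1.630e-01/-1.316e+00) = 62.703440
iter 3: u=1.194631  f(a)=+5.269e-04  f'(a)=-1.307e+00  a ← 62.703440 − (+5.269e-04/-1.307e+00) = 62.703843
iter 4: u=1.194624  f(a)=+5.546e-09  f'(a)=-1.307e+00  a ← 62.703843 − (+5.546e-09/-1.307e+00) = 62.703843
iter 5: u=1.194624  f(a)=+0.000e+00  f'(a)=-1.307e+00  a ← 62.703843 − (+0.000e+00/-1.307e+00) = 62.703843
converged: |Δa| < 1e-12 after 5 iterations
sag = a·(cosh(S/(2a)) − 1) = 62.703843·(cosh(1.194624) − 1) = 50.324001
T_max/T_min = cosh(S/(2a)) = 1.802566

a=62.704 sag=50.324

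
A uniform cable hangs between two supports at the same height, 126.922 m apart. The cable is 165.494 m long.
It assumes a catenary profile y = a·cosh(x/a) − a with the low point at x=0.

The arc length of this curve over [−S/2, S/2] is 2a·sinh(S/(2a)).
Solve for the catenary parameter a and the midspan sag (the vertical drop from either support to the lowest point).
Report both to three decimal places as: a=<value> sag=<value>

a=49.004 sag=47.165

seed: a₀ = √(S³/(24(L−S))) = √(126.922³/(24·38.572)) = 46.996299
iter 1: u=1.350340  f(a)=+3.673e+00  f'(a)=-1.961e+00  a ← 46.996299 − (+3.673e+00/-1.961e+00) = 48.869483
iter 2: u=1.298581  f(a)=+2.310e-01  f'(a)=-1.721e+00  a ← 48.869483 − (+2.310e-01/-1.721e+00) = 49.003698
iter 3: u=1.295025  f(a)=+1.050e-03  f'(a)=-1.706e+00  a ← 49.003698 − (+1.050e-03/-1.706e+00) = 49.004313
iter 4: u=1.295008  f(a)=+2.188e-08  f'(a)=-1.706e+00  a ← 49.004313 − (+2.188e-08/-1.706e+00) = 49.004313
iter 5: u=1.295008  f(a)=-2.842e-14  f'(a)=-1.706e+00  a ← 49.004313 − (-2.842e-14/-1.706e+00) = 49.004313
converged: |Δa| < 1e-12 after 5 iterations
sag = a·(cosh(S/(2a)) − 1) = 49.004313·(cosh(1.295008) − 1) = 47.164750
T_max/T_min = cosh(S/(2a)) = 1.962461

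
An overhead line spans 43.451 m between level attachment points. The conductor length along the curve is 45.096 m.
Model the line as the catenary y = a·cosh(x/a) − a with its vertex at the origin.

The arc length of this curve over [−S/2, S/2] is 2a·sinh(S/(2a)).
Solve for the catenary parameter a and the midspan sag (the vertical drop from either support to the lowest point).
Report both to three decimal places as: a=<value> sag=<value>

a=45.840 sag=5.245

seed: a₀ = √(S³/(24(L−S))) = √(43.451³/(24·1.645)) = 45.583859
iter 1: u=0.476605  f(a)=+1.878e-02  f'(a)=-7.383e-02  a ← 45.583859 − (+1.878e-02/-7.383e-02) = 45.838299
iter 2: u=0.473960  f(a)=+1.584e-04  f'(a)=-7.259e-02  a ← 45.838299 − (+1.584e-04/-7.259e-02) = 45.840482
iter 3: u=0.473937  f(a)=+1.149e-08  f'(a)=-7.258e-02  a ← 45.840482 − (+1.149e-08/-7.258e-02) = 45.840482
iter 4: u=0.473937  f(a)=+7.105e-15  f'(a)=-7.258e-02  a ← 45.840482 − (+7.105e-15/-7.258e-02) = 45.840482
converged: |Δa| < 1e-12 after 4 iterations
sag = a·(cosh(S/(2a)) − 1) = 45.840482·(cosh(0.473937) − 1) = 5.245349
T_max/T_min = cosh(S/(2a)) = 1.114426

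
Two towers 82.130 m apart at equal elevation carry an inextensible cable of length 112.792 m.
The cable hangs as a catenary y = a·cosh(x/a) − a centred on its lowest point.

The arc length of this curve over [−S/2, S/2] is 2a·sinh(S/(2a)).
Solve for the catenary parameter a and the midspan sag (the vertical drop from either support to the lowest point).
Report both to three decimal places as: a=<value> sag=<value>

seed: a₀ = √(S³/(24(L−S))) = √(82.130³/(24·30.662)) = 27.437648
iter 1: u=1.496666  f(a)=+3.623e+00  f'(a)=-2.777e+00  a ← 27.437648 − (+3.623e+00/-2.777e+00) = 28.742135
iter 2: u=1.428739  f(a)=+2.744e-01  f'(a)=-2.371e+00  a ← 28.742135 − (+2.744e-01/-2.371e+00) = 28.857858
iter 3: u=1.423009  f(a)=+1.859e-03  f'(a)=-2.339e+00  a ← 28.857858 − (+1.859e-03/-2.339e+00) = 28.858653
iter 4: u=1.422970  f(a)=+8.663e-08  f'(a)=-2.339e+00  a ← 28.858653 − (+8.663e-08/-2.339e+00) = 28.858653
iter 5: u=1.422970  f(a)=+0.000e+00  f'(a)=-2.339e+00  a ← 28.858653 − (+0.000e+00/-2.339e+00) = 28.858653
converged: |Δa| < 1e-12 after 5 iterations
sag = a·(cosh(S/(2a)) − 1) = 28.858653·(cosh(1.422970) − 1) = 34.492201
T_max/T_min = cosh(S/(2a)) = 2.195212

a=28.859 sag=34.492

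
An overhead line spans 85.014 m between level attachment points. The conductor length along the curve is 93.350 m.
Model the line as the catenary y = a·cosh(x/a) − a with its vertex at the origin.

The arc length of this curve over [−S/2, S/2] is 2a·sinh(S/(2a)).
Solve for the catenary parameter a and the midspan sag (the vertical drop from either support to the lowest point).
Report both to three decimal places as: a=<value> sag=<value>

a=56.215 sag=16.851

seed: a₀ = √(S³/(24(L−S))) = √(85.014³/(24·8.336)) = 55.418045
iter 1: u=0.767025  f(a)=+2.487e-01  f'(a)=-3.189e-01  a ← 55.418045 − (+2.487e-01/-3.189e-01) = 56.197805
iter 2: u=0.756382  f(a)=+5.346e-03  f'(a)=-3.053e-01  a ← 56.197805 − (+5.346e-03/-3.053e-01) = 56.215313
iter 3: u=0.756146  f(a)=+2.591e-06  f'(a)=-3.050e-01  a ← 56.215313 − (+2.591e-06/-3.050e-01) = 56.215321
iter 4: u=0.756146  f(a)=+6.253e-13  f'(a)=-3.050e-01  a ← 56.215321 − (+6.253e-13/-3.050e-01) = 56.215321
converged: |Δa| < 1e-12 after 4 iterations
sag = a·(cosh(S/(2a)) − 1) = 56.215321·(cosh(0.756146) − 1) = 16.851210
T_max/T_min = cosh(S/(2a)) = 1.299762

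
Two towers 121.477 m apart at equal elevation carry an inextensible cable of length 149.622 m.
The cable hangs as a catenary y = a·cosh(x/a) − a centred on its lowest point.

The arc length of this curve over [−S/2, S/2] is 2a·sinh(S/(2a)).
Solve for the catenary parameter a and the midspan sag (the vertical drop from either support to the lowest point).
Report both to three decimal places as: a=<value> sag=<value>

seed: a₀ = √(S³/(24(L−S))) = √(121.477³/(24·28.145)) = 51.515135
iter 1: u=1.179042  f(a)=+2.022e+00  f'(a)=-1.252e+00  a ← 51.515135 − (+2.022e+00/-1.252e+00) = 53.129962
iter 2: u=1.143206  f(a)=+9.898e-02  f'(a)=-1.132e+00  a ← 53.129962 − (+9.898e-02/-1.132e+00) = 53.217367
iter 3: u=1.141329  f(a)=+2.642e-04  f'(a)=-1.126e+00  a ← 53.217367 − (+2.642e-04/-1.126e+00) = 53.217602
iter 4: u=1.141324  f(a)=+1.892e-09  f'(a)=-1.126e+00  a ← 53.217602 − (+1.892e-09/-1.126e+00) = 53.217602
iter 5: u=1.141324  f(a)=+0.000e+00  f'(a)=-1.126e+00  a ← 53.217602 − (+0.000e+00/-1.126e+00) = 53.217602
converged: |Δa| < 1e-12 after 5 iterations
sag = a·(cosh(S/(2a)) − 1) = 53.217602·(cosh(1.141324) − 1) = 38.590888
T_max/T_min = cosh(S/(2a)) = 1.725153

a=53.218 sag=38.591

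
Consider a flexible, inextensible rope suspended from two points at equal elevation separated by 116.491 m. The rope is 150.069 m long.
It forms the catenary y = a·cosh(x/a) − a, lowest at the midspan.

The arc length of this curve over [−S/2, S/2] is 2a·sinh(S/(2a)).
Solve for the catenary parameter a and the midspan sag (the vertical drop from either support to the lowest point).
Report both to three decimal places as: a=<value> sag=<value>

a=46.090 sag=41.969

seed: a₀ = √(S³/(24(L−S))) = √(116.491³/(24·33.578)) = 44.289984
iter 1: u=1.315094  f(a)=+3.026e+00  f'(a)=-1.795e+00  a ← 44.289984 − (+3.026e+00/-1.795e+00) = 45.975603
iter 2: u=1.266878  f(a)=+1.813e-01  f'(a)=-1.586e+00  a ← 45.975603 − (+1.813e-01/-1.586e+00) = 46.089939
iter 3: u=1.263736  f(a)=+7.429e-04  f'(a)=-1.573e+00  a ← 46.089939 − (+7.429e-04/-1.573e+00) = 46.090412
iter 4: u=1.263723  f(a)=+1.258e-08  f'(a)=-1.573e+00  a ← 46.090412 − (+1.258e-08/-1.573e+00) = 46.090412
iter 5: u=1.263723  f(a)=+0.000e+00  f'(a)=-1.573e+00  a ← 46.090412 − (+0.000e+00/-1.573e+00) = 46.090412
converged: |Δa| < 1e-12 after 5 iterations
sag = a·(cosh(S/(2a)) − 1) = 46.090412·(cosh(1.263723) − 1) = 41.969240
T_max/T_min = cosh(S/(2a)) = 1.910585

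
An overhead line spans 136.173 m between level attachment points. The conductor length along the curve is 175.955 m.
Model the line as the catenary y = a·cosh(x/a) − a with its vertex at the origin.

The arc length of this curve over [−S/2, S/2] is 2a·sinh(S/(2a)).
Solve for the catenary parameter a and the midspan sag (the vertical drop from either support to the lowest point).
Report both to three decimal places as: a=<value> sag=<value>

seed: a₀ = √(S³/(24(L−S))) = √(136.173³/(24·39.782)) = 51.426573
iter 1: u=1.323956  f(a)=+3.636e+00  f'(a)=-1.836e+00  a ← 51.426573 − (+3.636e+00/-1.836e+00) = 53.406956
iter 2: u=1.274862  f(a)=+2.206e-01  f'(a)=-1.619e+00  a ← 53.406956 − (+2.206e-01/-1.619e+00) = 53.543167
iter 3: u=1.271619  f(a)=+9.277e-04  f'(a)=-1.606e+00  a ← 53.543167 − (+9.277e-04/-1.606e+00) = 53.543745
iter 4: u=1.271605  f(a)=+1.657e-08  f'(a)=-1.606e+00  a ← 53.543745 − (+1.657e-08/-1.606e+00) = 53.543745
iter 5: u=1.271605  f(a)=+2.842e-14  f'(a)=-1.606e+00  a ← 53.543745 − (+2.842e-14/-1.606e+00) = 53.543745
converged: |Δa| < 1e-12 after 5 iterations
sag = a·(cosh(S/(2a)) − 1) = 53.543745·(cosh(1.271605) − 1) = 49.446415
T_max/T_min = cosh(S/(2a)) = 1.923477

a=53.544 sag=49.446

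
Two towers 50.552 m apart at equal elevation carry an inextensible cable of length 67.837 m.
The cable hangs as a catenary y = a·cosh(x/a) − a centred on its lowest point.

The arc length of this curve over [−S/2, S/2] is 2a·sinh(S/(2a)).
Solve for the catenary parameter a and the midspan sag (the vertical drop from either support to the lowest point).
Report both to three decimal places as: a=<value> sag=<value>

a=18.489 sag=20.141

seed: a₀ = √(S³/(24(L−S))) = √(50.552³/(24·17.285)) = 17.646850
iter 1: u=1.432324  f(a)=+1.862e+00  f'(a)=-2.391e+00  a ← 17.646850 − (+1.862e+00/-2.391e+00) = 18.425521
iter 2: u=1.371793  f(a)=+1.303e-01  f'(a)=-2.067e+00  a ← 18.425521 − (+1.303e-01/-2.067e+00) = 18.488571
iter 3: u=1.367115  f(a)=+7.449e-04  f'(a)=-2.044e+00  a ← 18.488571 − (+7.449e-04/-2.044e+00) = 18.488935
iter 4: u=1.367088  f(a)=+2.464e-08  f'(a)=-2.044e+00  a ← 18.488935 − (+2.464e-08/-2.044e+00) = 18.488935
iter 5: u=1.367088  f(a)=+0.000e+00  f'(a)=-2.044e+00  a ← 18.488935 − (+0.000e+00/-2.044e+00) = 18.488935
converged: |Δa| < 1e-12 after 5 iterations
sag = a·(cosh(S/(2a)) − 1) = 18.488935·(cosh(1.367088) − 1) = 20.141433
T_max/T_min = cosh(S/(2a)) = 2.089378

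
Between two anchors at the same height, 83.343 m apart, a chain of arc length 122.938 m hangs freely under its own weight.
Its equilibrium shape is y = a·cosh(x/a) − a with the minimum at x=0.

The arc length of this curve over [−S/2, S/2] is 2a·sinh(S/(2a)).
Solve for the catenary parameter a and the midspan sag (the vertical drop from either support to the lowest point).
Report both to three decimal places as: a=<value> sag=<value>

a=26.278 sag=40.572

seed: a₀ = √(S³/(24(L−S))) = √(83.343³/(24·39.595)) = 24.681861
iter 1: u=1.688345  f(a)=+6.042e+00  f'(a)=-4.221e+00  a ← 24.681861 − (+6.042e+00/-4.221e+00) = 26.113183
iter 2: u=1.595803  f(a)=+5.654e-01  f'(a)=-3.465e+00  a ← 26.113183 − (+5.654e-01/-3.465e+00) = 26.276368
iter 3: u=1.585893  f(a)=+6.081e-03  f'(a)=-3.391e+00  a ← 26.276368 − (+6.081e-03/-3.391e+00) = 26.278161
iter 4: u=1.585784  f(a)=+7.201e-07  f'(a)=-3.390e+00  a ← 26.278161 − (+7.201e-07/-3.390e+00) = 26.278162
iter 5: u=1.585784  f(a)=+0.000e+00  f'(a)=-3.390e+00  a ← 26.278162 − (+0.000e+00/-3.390e+00) = 26.278162
converged: |Δa| < 1e-12 after 5 iterations
sag = a·(cosh(S/(2a)) − 1) = 26.278162·(cosh(1.585784) − 1) = 40.572267
T_max/T_min = cosh(S/(2a)) = 2.543954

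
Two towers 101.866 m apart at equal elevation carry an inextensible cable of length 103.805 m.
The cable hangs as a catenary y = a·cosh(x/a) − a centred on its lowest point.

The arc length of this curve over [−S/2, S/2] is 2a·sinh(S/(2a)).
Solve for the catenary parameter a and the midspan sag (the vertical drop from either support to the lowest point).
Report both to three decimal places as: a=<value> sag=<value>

a=151.141 sag=8.663

seed: a₀ = √(S³/(24(L−S))) = √(101.866³/(24·1.939)) = 150.712528
iter 1: u=0.337948  f(a)=+1.110e-02  f'(a)=-2.603e-02  a ← 150.712528 − (+1.110e-02/-2.603e-02) = 151.139125
iter 2: u=0.336994  f(a)=+4.732e-05  f'(a)=-2.580e-02  a ← 151.139125 − (+4.732e-05/-2.580e-02) = 151.140959
iter 3: u=0.336990  f(a)=+8.676e-10  f'(a)=-2.580e-02  a ← 151.140959 − (+8.676e-10/-2.580e-02) = 151.140959
iter 4: u=0.336990  f(a)=+0.000e+00  f'(a)=-2.580e-02  a ← 151.140959 − (+0.000e+00/-2.580e-02) = 151.140959
converged: |Δa| < 1e-12 after 4 iterations
sag = a·(cosh(S/(2a)) − 1) = 151.140959·(cosh(0.336990) − 1) = 8.663481
T_max/T_min = cosh(S/(2a)) = 1.057321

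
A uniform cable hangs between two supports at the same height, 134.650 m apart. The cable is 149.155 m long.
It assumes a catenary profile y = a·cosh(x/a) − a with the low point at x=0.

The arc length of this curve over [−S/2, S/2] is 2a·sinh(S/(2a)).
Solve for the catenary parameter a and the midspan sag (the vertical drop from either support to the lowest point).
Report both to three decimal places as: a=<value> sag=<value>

seed: a₀ = √(S³/(24(L−S))) = √(134.650³/(24·14.505)) = 83.742332
iter 1: u=0.803954  f(a)=+4.760e-01  f'(a)=-3.693e-01  a ← 83.742332 − (+4.760e-01/-3.693e-01) = 85.031245
iter 2: u=0.791768  f(a)=+1.121e-02  f'(a)=-3.521e-01  a ← 85.031245 − (+1.121e-02/-3.521e-01) = 85.063090
iter 3: u=0.791471  f(a)=+6.554e-06  f'(a)=-3.517e-01  a ← 85.063090 − (+6.554e-06/-3.517e-01) = 85.063108
iter 4: u=0.791471  f(a)=+2.245e-12  f'(a)=-3.517e-01  a ← 85.063108 − (+2.245e-12/-3.517e-01) = 85.063108
converged: |Δa| < 1e-12 after 4 iterations
sag = a·(cosh(S/(2a)) − 1) = 85.063108·(cosh(0.791471) − 1) = 28.063086
T_max/T_min = cosh(S/(2a)) = 1.329909

a=85.063 sag=28.063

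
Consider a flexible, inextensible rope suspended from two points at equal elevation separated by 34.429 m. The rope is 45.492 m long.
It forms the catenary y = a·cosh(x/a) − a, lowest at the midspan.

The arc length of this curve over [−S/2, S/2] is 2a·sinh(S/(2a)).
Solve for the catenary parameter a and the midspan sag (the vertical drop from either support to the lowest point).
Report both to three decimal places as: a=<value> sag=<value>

a=12.956 sag=13.221

seed: a₀ = √(S³/(24(L−S))) = √(34.429³/(24·11.063)) = 12.397797
iter 1: u=1.388513  f(a)=+1.117e+00  f'(a)=-2.153e+00  a ← 12.397797 − (+1.117e+00/-2.153e+00) = 12.916415
iter 2: u=1.332761  f(a)=+7.390e-02  f'(a)=-1.877e+00  a ← 12.916415 − (+7.390e-02/-1.877e+00) = 12.955786
iter 3: u=1.328711  f(a)=+3.743e-04  f'(a)=-1.858e+00  a ← 12.955786 − (+3.743e-04/-1.858e+00) = 12.955988
iter 4: u=1.328691  f(a)=+9.708e-09  f'(a)=-1.858e+00  a ← 12.955988 − (+9.708e-09/-1.858e+00) = 12.955988
iter 5: u=1.328691  f(a)=-7.105e-15  f'(a)=-1.858e+00  a ← 12.955988 − (-7.105e-15/-1.858e+00) = 12.955988
converged: |Δa| < 1e-12 after 5 iterations
sag = a·(cosh(S/(2a)) − 1) = 12.955988·(cosh(1.328691) − 1) = 13.221066
T_max/T_min = cosh(S/(2a)) = 2.020460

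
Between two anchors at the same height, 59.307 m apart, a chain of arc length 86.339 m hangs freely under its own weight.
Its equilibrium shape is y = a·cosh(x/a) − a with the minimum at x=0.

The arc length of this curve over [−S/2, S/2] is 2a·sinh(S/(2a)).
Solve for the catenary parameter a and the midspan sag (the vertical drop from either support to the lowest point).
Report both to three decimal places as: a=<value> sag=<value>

a=19.048 sag=28.137

seed: a₀ = √(S³/(24(L−S))) = √(59.307³/(24·27.032)) = 17.931401
iter 1: u=1.653719  f(a)=+3.946e+00  f'(a)=-3.924e+00  a ← 17.931401 − (+3.946e+00/-3.924e+00) = 18.937021
iter 2: u=1.565901  f(a)=+3.563e-01  f'(a)=-3.245e+00  a ← 18.937021 − (+3.563e-01/-3.245e+00) = 19.046827
iter 3: u=1.556874  f(a)=+3.541e-03  f'(a)=-3.181e+00  a ← 19.046827 − (+3.541e-03/-3.181e+00) = 19.047940
iter 4: u=1.556783  f(a)=+3.575e-07  f'(a)=-3.180e+00  a ← 19.047940 − (+3.575e-07/-3.180e+00) = 19.047940
iter 5: u=1.556782  f(a)=+2.842e-14  f'(a)=-3.180e+00  a ← 19.047940 − (+2.842e-14/-3.180e+00) = 19.047940
converged: |Δa| < 1e-12 after 5 iterations
sag = a·(cosh(S/(2a)) − 1) = 19.047940·(cosh(1.556782) − 1) = 28.137118
T_max/T_min = cosh(S/(2a)) = 2.477174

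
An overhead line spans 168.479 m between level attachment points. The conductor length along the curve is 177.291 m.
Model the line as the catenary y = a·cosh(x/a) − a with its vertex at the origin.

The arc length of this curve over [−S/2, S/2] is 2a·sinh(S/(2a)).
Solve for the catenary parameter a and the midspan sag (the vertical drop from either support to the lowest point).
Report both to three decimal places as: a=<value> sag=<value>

a=151.541 sag=24.023

seed: a₀ = √(S³/(24(L−S))) = √(168.479³/(24·8.812)) = 150.375055
iter 1: u=0.560196  f(a)=+1.393e-01  f'(a)=-1.209e-01  a ← 150.375055 − (+1.393e-01/-1.209e-01) = 151.527113
iter 2: u=0.555937  f(a)=+1.617e-03  f'(a)=-1.181e-01  a ← 151.527113 − (+1.617e-03/-1.181e-01) = 151.540803
iter 3: u=0.555887  f(a)=+2.236e-07  f'(a)=-1.181e-01  a ← 151.540803 − (+2.236e-07/-1.181e-01) = 151.540805
iter 4: u=0.555887  f(a)=+0.000e+00  f'(a)=-1.181e-01  a ← 151.540805 − (+0.000e+00/-1.181e-01) = 151.540805
converged: |Δa| < 1e-12 after 4 iterations
sag = a·(cosh(S/(2a)) − 1) = 151.540805·(cosh(0.555887) − 1) = 24.022973
T_max/T_min = cosh(S/(2a)) = 1.158525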